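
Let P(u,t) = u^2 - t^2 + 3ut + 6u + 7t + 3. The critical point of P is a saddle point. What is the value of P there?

-74/13

∂P/∂u = 2u + 3t + 6 = 0 and ∂P/∂t = 3u - 2t + 7 = 0, so (u, t) = (-33/13, -4/13).
The Hessian has P_{uu} = 2, P_{tt} = -2, P_{ut} = 3, giving D = -13 < 0, so the point is a saddle point.
P(-33/13, -4/13) = -74/13.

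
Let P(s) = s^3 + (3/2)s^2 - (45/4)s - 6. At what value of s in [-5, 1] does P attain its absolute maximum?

Differentiating, P'(s) = 3s^2 + 3s - 45/4; whose only zero in [-5, 1] is s = -5/2.
Compare values at every candidate in [-5, 1]: P(-5) = -149/4; P(-5/2) = 127/8; P(1) = -59/4.
So the maximum is P(-5/2) = 127/8.

-5/2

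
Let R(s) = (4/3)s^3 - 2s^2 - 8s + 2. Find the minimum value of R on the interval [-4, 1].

The derivative is 4s^2 - 4s - 8, whose only zero in [-4, 1] is s = -1.
Evaluating at the critical points and endpoints: R(-4) = -250/3, R(-1) = 20/3, R(1) = -20/3.
The minimum over the interval is -250/3, attained at s = -4.

-250/3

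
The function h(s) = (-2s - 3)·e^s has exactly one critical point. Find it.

By the product rule, h'(s) = (-2s - 5)·e^s. Since e^s > 0, the only critical point is s = -5/2.
h''(-5/2) has the same sign as -2 < 0, so this is a local maximum.
h(-5/2) = (2)·e^(-5/2) ≈ 0.1642.

-5/2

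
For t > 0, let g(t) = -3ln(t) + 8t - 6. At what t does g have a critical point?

3/8

g'(t) = -3/t + 8 = 0 gives t = 3/8.
g''(t) = 3/t², which is positive for t > 0, so this is a local minimum.
g(3/8) = -3·ln(3/8) + 3 - 6 ≈ -0.0575.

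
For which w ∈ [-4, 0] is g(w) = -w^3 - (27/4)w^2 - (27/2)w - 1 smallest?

g'(w) = -3w^2 - (27/2)w - 27/2, which vanishes at w = -3 and w = -3/2.
Evaluating at the critical points and endpoints: g(-4) = 9,  g(-3) = 23/4,  g(-3/2) = 119/16,  g(0) = -1.
The minimum over the interval is -1, attained at w = 0.

0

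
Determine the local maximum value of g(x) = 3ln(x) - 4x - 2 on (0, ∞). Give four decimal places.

g'(x) = 3/x − 4 = 0 gives x = 3/4.
g''(x) = -3/x², which is negative for x > 0, so this is a local maximum.
g(3/4) = 3·ln(3/4) - 3 - 2 ≈ -5.8630.

-5.8630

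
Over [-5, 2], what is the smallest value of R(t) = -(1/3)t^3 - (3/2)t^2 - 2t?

-38/3

R'(t) = -t^2 - 3t - 2, which vanishes at t = -2 and t = -1.
Compare values at every candidate in [-5, 2]: R(-5) = 85/6; R(-2) = 2/3; R(-1) = 5/6; R(2) = -38/3.
The minimum over the interval is -38/3, attained at t = 2.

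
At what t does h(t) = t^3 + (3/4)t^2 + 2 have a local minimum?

Critical points: h'(t) = 3t^2 + (3/2)t vanishes at t = -1/2, 0.
Since h''(t) = 6t + 3/2, we get h''(-1/2) = -3/2 < 0 ⇒ local maximum; h''(0) = 3/2 > 0 ⇒ local minimum.
Thus h has its local minimum at t = 0, with value 2.

0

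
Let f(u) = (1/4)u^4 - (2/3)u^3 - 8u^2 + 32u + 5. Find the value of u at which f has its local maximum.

f'(u) = u^3 - 2u^2 - 16u + 32. Setting f'(u) = 0 gives u ∈ {-4, 2, 4}.
Since f''(u) = 3u^2 - 4u - 16, we get f''(-4) = 48 > 0 ⇒ local minimum; f''(2) = -12 < 0 ⇒ local maximum; f''(4) = 16 > 0 ⇒ local minimum.
So the local maximum value is f(2) = 107/3.

2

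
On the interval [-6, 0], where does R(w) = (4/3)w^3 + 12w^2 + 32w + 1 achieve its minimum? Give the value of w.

-6

The derivative is 4w^2 + 24w + 32, which vanishes at w = -4 and w = -2.
Evaluating at the critical points and endpoints: R(-6) = -47; R(-4) = -61/3; R(-2) = -77/3; R(0) = 1.
The minimum over the interval is -47, attained at w = -6.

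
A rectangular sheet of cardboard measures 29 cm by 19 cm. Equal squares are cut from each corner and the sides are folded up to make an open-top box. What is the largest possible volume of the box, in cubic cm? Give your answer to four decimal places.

With cut size x, the volume is V(x) = x(29 − 2x)(19 − 2x) for 0 < x < 9.5.
V'(x) = 12x^2 − 192x + 551. Setting V'(x) = 0 gives x ≈ 3.7475 (the root in (0, 9.5)).
V''(x) = 24x − 192 is negative there, so this is the maximum; V ≈ 927.1878.

927.1878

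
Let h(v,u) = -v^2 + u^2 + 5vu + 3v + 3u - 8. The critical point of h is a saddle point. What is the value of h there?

-277/29

∂h/∂v = -2v + 5u + 3 = 0 and ∂h/∂u = 5v + 2u + 3 = 0, so (v, u) = (-9/29, -21/29).
The Hessian has h_{vv} = -2, h_{uu} = 2, h_{vu} = 5, giving D = -29 < 0, so the point is a saddle point.
h(-9/29, -21/29) = -277/29.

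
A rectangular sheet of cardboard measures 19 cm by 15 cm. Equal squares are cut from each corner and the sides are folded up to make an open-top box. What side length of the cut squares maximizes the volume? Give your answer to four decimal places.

2.7751

With cut size x, the volume is V(x) = x(19 − 2x)(15 − 2x) for 0 < x < 7.5.
V'(x) = 12x^2 − 136x + 285. Setting V'(x) = 0 gives x ≈ 2.7751 (the root in (0, 7.5)).
V''(x) = 24x − 136 is negative there, so this is the maximum; V ≈ 352.7094.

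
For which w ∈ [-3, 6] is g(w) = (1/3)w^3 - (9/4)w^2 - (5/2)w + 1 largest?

g'(w) = w^2 - (9/2)w - 5/2, which vanishes at w = -1/2 and w = 5.
Candidates: g(-3) = -83/4; g(-1/2) = 79/48; g(5) = -313/12; g(6) = -23.
So the maximum is g(-1/2) = 79/48.

-1/2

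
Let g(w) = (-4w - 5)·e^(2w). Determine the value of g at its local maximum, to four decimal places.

g'(w) = (-4)·e^(2w) + (-4w - 5)·2·e^(2w) = (-8w - 14)·e^(2w). Since e^(2w) > 0, the only critical point is w = -7/4.
g''(-7/4) has the same sign as -8 < 0, so this is a local maximum.
g(-7/4) = (2)·e^(-7/2) ≈ 0.0604.

0.0604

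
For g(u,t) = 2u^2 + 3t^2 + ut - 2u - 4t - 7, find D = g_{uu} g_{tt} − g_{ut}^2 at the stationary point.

23

∂g/∂u = 4u + t - 2 = 0 and ∂g/∂t = u + 6t - 4 = 0, so (u, t) = (8/23, 14/23).
The Hessian has g_{uu} = 4, g_{tt} = 6, g_{ut} = 1, giving D = 23 > 0 with g_{uu} > 0, so the point is a local minimum.
D = (4)·(6) − (1)^2 = 23.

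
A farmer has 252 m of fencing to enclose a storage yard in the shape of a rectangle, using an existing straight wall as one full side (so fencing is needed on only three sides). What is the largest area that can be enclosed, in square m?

Let the sides perpendicular to the wall have length x and the parallel side y, so 2x + y = 252 and the area is A = xy = x(252 − 2x).
A'(x) = 252 − 4x = 0 gives x = 63, and A''(x) = −4 < 0 confirms a maximum.
Then y = 252 − 2·63 = 126 and A = 7938.

7938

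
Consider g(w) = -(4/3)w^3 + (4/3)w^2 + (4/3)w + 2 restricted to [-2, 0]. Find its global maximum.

The derivative is -4w^2 + (8/3)w + 4/3, whose only zero in [-2, 0] is w = -1/3.
Compare values at every candidate in [-2, 0]: g(-2) = 46/3,  g(-1/3) = 142/81,  g(0) = 2.
The maximum over the interval is 46/3, attained at w = -2.

46/3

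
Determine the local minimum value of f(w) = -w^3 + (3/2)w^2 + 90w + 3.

-569/2

f'(w) = -3w^2 + 3w + 90. Setting f'(w) = 0 gives w ∈ {-5, 6}.
Second-derivative test with f''(w) = -6w + 3: f''(-5) = 33 > 0 ⇒ local minimum; f''(6) = -33 < 0 ⇒ local maximum.
Thus f has its local minimum at w = -5, with value -569/2.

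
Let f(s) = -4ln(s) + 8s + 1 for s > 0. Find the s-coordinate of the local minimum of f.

1/2

f'(s) = -4/s + 8 = 0 gives s = 1/2.
f''(s) = 4/s², which is positive for s > 0, so this is a local minimum.
f(1/2) = -4·ln(1/2) + 4 + 1 ≈ 7.7726.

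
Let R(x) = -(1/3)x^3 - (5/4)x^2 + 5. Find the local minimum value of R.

115/48

R'(x) = -x^2 - (5/2)x. Setting R'(x) = 0 gives x ∈ {-5/2, 0}.
R''(x) = -2x - 5/2. R''(-5/2) = 5/2 > 0 ⇒ local minimum; R''(0) = -5/2 < 0 ⇒ local maximum.
So the local minimum value is R(-5/2) = 115/48.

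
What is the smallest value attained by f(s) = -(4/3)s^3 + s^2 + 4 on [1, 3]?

The derivative is -4s^2 + 2s, which has no zeros in [1, 3].
Candidates: f(1) = 11/3, f(3) = -23.
Hence the absolute minimum is -23 at s = 3.

-23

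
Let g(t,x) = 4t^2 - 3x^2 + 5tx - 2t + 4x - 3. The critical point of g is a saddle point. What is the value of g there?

-127/73

∂g/∂t = 8t + 5x - 2 = 0 and ∂g/∂x = 5t - 6x + 4 = 0, so (t, x) = (-8/73, 42/73).
The Hessian has g_{tt} = 8, g_{xx} = -6, g_{tx} = 5, giving D = -73 < 0, so the point is a saddle point.
g(-8/73, 42/73) = -127/73.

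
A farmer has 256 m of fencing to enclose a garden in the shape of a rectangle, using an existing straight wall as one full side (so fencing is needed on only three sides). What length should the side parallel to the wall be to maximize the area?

128

Let the sides perpendicular to the wall have length x and the parallel side y, so 2x + y = 256 and the area is A = xy = x(256 − 2x).
A'(x) = 256 − 4x = 0 gives x = 64, and A''(x) = −4 < 0 confirms a maximum.
Then y = 256 − 2·64 = 128 and A = 8192.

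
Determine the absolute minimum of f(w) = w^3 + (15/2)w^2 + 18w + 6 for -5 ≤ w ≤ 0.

-43/2

Differentiating, f'(w) = 3w^2 + 15w + 18; which vanishes at w = -3 and w = -2.
Compare values at every candidate in [-5, 0]: f(-5) = -43/2; f(-3) = -15/2; f(-2) = -8; f(0) = 6.
So the minimum is f(-5) = -43/2.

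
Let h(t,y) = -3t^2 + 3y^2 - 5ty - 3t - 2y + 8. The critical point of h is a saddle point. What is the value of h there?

533/61

∂h/∂t = -6t - 5y - 3 = 0 and ∂h/∂y = -5t + 6y - 2 = 0, so (t, y) = (-28/61, -3/61).
The Hessian has h_{tt} = -6, h_{yy} = 6, h_{ty} = -5, giving D = -61 < 0, so the point is a saddle point.
h(-28/61, -3/61) = 533/61.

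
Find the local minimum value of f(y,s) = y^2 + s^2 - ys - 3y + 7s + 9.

∂f/∂y = 2y - s - 3 = 0 and ∂f/∂s = -y + 2s + 7 = 0, so (y, s) = (-1/3, -11/3).
The Hessian has f_{yy} = 2, f_{ss} = 2, f_{ys} = -1, giving D = 3 > 0 with f_{yy} > 0, so the point is a local minimum.
f(-1/3, -11/3) = -10/3.

-10/3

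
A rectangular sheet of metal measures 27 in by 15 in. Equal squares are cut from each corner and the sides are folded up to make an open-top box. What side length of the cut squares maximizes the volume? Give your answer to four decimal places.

3.0949

With cut size x, the volume is V(x) = x(27 − 2x)(15 − 2x) for 0 < x < 7.5.
V'(x) = 12x^2 − 168x + 405. Setting V'(x) = 0 gives x ≈ 3.0949 (the root in (0, 7.5)).
V''(x) = 24x − 168 is negative there, so this is the maximum; V ≈ 567.4252.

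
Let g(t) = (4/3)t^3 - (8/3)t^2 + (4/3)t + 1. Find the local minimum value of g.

g'(t) = 4t^2 - (16/3)t + 4/3. Setting g'(t) = 0 gives t ∈ {1/3, 1}.
Since g''(t) = 8t - 16/3, we get g''(1/3) = -8/3 < 0 ⇒ local maximum; g''(1) = 8/3 > 0 ⇒ local minimum.
The local minimum is g(1) = 1.

1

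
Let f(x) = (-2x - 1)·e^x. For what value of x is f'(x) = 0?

f'(x) = (-2)·e^x + (-2x - 1)·1·e^x = (-2x - 3)·e^x. Since e^x > 0, the only critical point is x = -3/2.
f''(-3/2) has the same sign as -2 < 0, so this is a local maximum.
f(-3/2) = (2)·e^(-3/2) ≈ 0.4463.

-3/2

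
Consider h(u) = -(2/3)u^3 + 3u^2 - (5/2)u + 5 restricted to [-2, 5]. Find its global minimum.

The derivative is -2u^2 + 6u - 5/2, which vanishes at u = 1/2 and u = 5/2.
Evaluating at the critical points and endpoints: h(-2) = 82/3, h(1/2) = 53/12, h(5/2) = 85/12, h(5) = -95/6.
Hence the absolute minimum is -95/6 at u = 5.

-95/6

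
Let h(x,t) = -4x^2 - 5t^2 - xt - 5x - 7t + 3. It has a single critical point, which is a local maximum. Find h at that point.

∂h/∂x = -8x - t - 5 = 0 and ∂h/∂t = -x - 10t - 7 = 0, so (x, t) = (-43/79, -51/79).
The Hessian has h_{xx} = -8, h_{tt} = -10, h_{xt} = -1, giving D = 79 > 0 with h_{xx} < 0, so the point is a local maximum.
h(-43/79, -51/79) = 523/79.

523/79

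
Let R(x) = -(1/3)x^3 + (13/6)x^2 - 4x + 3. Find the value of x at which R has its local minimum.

4/3

R'(x) = -x^2 + (13/3)x - 4 = 0 at x = 4/3, 3.
Since R''(x) = -2x + 13/3, we get R''(4/3) = 5/3 > 0 ⇒ local minimum; R''(3) = -5/3 < 0 ⇒ local maximum.
So the local minimum value is R(4/3) = 59/81.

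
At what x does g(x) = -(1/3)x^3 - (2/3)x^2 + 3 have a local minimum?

-4/3

g'(x) = -x^2 - (4/3)x = 0 at x = -4/3, 0.
g''(x) = -2x - 4/3. g''(-4/3) = 4/3 > 0 ⇒ local minimum; g''(0) = -4/3 < 0 ⇒ local maximum.
So the local minimum value is g(-4/3) = 211/81.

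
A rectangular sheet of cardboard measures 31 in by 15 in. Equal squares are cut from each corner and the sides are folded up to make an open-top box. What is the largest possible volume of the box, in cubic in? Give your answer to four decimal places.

676.9959

With cut size x, the volume is V(x) = x(31 − 2x)(15 − 2x) for 0 < x < 7.5.
V'(x) = 12x^2 − 184x + 465. Setting V'(x) = 0 gives x ≈ 3.1914 (the root in (0, 7.5)).
V''(x) = 24x − 184 is negative there, so this is the maximum; V ≈ 676.9959.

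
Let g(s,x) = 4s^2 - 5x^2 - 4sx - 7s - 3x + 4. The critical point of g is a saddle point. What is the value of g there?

∂g/∂s = 8s - 4x - 7 = 0 and ∂g/∂x = -4s - 10x - 3 = 0, so (s, x) = (29/48, -13/24).
The Hessian has g_{ss} = 8, g_{xx} = -10, g_{sx} = -4, giving D = -96 < 0, so the point is a saddle point.
g(29/48, -13/24) = 259/96.

259/96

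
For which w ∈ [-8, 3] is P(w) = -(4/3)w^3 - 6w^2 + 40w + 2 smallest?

Differentiating, P'(w) = -4w^2 - 12w + 40; which vanishes at w = -5 and w = 2.
Evaluating at the critical points and endpoints: P(-8) = -58/3,  P(-5) = -544/3,  P(2) = 142/3,  P(3) = 32.
Hence the absolute minimum is -544/3 at w = -5.

-5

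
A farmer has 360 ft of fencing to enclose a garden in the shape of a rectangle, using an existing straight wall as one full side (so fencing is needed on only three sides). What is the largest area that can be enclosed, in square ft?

Let the sides perpendicular to the wall have length x and the parallel side y, so 2x + y = 360 and the area is A = xy = x(360 − 2x).
A'(x) = 360 − 4x = 0 gives x = 90, and A''(x) = −4 < 0 confirms a maximum.
Then y = 360 − 2·90 = 180 and A = 16200.

16200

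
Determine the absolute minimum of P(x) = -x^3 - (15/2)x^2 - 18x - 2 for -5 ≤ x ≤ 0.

P'(x) = -3x^2 - 15x - 18, which vanishes at x = -3 and x = -2.
Evaluating at the critical points and endpoints: P(-5) = 51/2,  P(-3) = 23/2,  P(-2) = 12,  P(0) = -2.
Hence the absolute minimum is -2 at x = 0.

-2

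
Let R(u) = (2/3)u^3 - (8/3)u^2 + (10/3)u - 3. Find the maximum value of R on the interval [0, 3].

1

R'(u) = 2u^2 - (16/3)u + 10/3, which vanishes at u = 1 and u = 5/3.
Compare values at every candidate in [0, 3]: R(0) = -3; R(1) = -5/3; R(5/3) = -143/81; R(3) = 1.
So the maximum is R(3) = 1.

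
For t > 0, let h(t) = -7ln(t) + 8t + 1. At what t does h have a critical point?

7/8

h'(t) = -7/t + 8 = 0 gives t = 7/8.
h''(t) = 7/t², which is positive for t > 0, so this is a local minimum.
h(7/8) = -7·ln(7/8) + 7 + 1 ≈ 8.9347.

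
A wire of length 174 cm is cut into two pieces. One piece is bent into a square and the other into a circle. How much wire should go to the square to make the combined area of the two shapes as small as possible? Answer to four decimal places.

97.4573

Let x be the length used for the square. Square side x/4; circle radius (174−x)/(2π).
A(x) = (x/4)² + π·((174−x)/(2π))² = x²/16 + (174−x)²/(4π) for 0 ≤ x ≤ 174. A'(x) = x/8 − (174−x)/(2π) = 0 gives x = 4·174/(π+4) ≈ 97.4573.
A'' = 1/8 + 1/(2π) > 0, so this gives the minimum combined area; x ≈ 97.4573 cm to the square.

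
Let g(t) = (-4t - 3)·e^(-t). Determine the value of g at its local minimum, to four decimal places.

Differentiating with the product rule gives g'(t) = (4t - 1)·e^(-t). Since e^(-t) > 0, the only critical point is t = 1/4.
g''(1/4) has the same sign as 4 > 0, so this is a local minimum.
g(1/4) = (-4)·e^(-1/4) ≈ -3.1152.

-3.1152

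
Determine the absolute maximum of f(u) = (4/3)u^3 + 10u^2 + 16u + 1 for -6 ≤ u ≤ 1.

85/3

f'(u) = 4u^2 + 20u + 16, which vanishes at u = -4 and u = -1.
Candidates: f(-6) = -23,  f(-4) = 35/3,  f(-1) = -19/3,  f(1) = 85/3.
So the maximum is f(1) = 85/3.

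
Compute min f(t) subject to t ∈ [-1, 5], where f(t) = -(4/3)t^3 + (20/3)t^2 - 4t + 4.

The derivative is -4t^2 + (40/3)t - 4, which vanishes at t = 1/3 and t = 3.
Candidates: f(-1) = 16; f(1/3) = 272/81; f(3) = 16; f(5) = -16.
The minimum over the interval is -16, attained at t = 5.

-16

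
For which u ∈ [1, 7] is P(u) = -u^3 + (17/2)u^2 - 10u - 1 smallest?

P'(u) = -3u^2 + 17u - 10, whose only zero in [1, 7] is u = 5.
Candidates: P(1) = -7/2,  P(5) = 73/2,  P(7) = 5/2.
The minimum over the interval is -7/2, attained at u = 1.

1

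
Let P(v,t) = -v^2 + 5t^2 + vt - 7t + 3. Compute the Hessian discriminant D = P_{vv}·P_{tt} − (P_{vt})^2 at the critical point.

-21

∂P/∂v = -2v + t = 0 and ∂P/∂t = v + 10t - 7 = 0, so (v, t) = (1/3, 2/3).
The Hessian has P_{vv} = -2, P_{tt} = 10, P_{vt} = 1, giving D = -21 < 0, so the point is a saddle point.
D = (-2)·(10) − (1)^2 = -21.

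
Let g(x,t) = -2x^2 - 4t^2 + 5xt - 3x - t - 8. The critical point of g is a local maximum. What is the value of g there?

-3/7

∂g/∂x = -4x + 5t - 3 = 0 and ∂g/∂t = 5x - 8t - 1 = 0, so (x, t) = (-29/7, -19/7).
The Hessian has g_{xx} = -4, g_{tt} = -8, g_{xt} = 5, giving D = 7 > 0 with g_{xx} < 0, so the point is a local maximum.
g(-29/7, -19/7) = -3/7.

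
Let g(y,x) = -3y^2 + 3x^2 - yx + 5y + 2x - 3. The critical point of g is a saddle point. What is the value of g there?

∂g/∂y = -6y - x + 5 = 0 and ∂g/∂x = -y + 6x + 2 = 0, so (y, x) = (32/37, -7/37).
The Hessian has g_{yy} = -6, g_{xx} = 6, g_{yx} = -1, giving D = -37 < 0, so the point is a saddle point.
g(32/37, -7/37) = -38/37.

-38/37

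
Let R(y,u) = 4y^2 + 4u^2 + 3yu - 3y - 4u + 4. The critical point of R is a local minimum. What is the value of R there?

∂R/∂y = 8y + 3u - 3 = 0 and ∂R/∂u = 3y + 8u - 4 = 0, so (y, u) = (12/55, 23/55).
The Hessian has R_{yy} = 8, R_{uu} = 8, R_{yu} = 3, giving D = 55 > 0 with R_{yy} > 0, so the point is a local minimum.
R(12/55, 23/55) = 156/55.

156/55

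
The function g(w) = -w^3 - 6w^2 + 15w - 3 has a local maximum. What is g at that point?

Critical points: g'(w) = -3w^2 - 12w + 15 vanishes at w = -5, 1.
Second-derivative test with g''(w) = -6w - 12: g''(-5) = 18 > 0 ⇒ local minimum; g''(1) = -18 < 0 ⇒ local maximum.
The local maximum is g(1) = 5.

5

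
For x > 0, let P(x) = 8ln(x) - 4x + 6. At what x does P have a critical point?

P'(x) = 8/x − 4 = 0 gives x = 2.
P''(x) = -8/x², which is negative for x > 0, so this is a local maximum.
P(2) = 8·ln(2) - 8 + 6 ≈ 3.5452.

2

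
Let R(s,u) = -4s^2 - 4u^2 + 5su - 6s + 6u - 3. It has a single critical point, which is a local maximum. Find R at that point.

∂R/∂s = -8s + 5u - 6 = 0 and ∂R/∂u = 5s - 8u + 6 = 0, so (s, u) = (-6/13, 6/13).
The Hessian has R_{ss} = -8, R_{uu} = -8, R_{su} = 5, giving D = 39 > 0 with R_{ss} < 0, so the point is a local maximum.
R(-6/13, 6/13) = -3/13.

-3/13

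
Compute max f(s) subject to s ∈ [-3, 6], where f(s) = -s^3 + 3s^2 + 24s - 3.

77

The derivative is -3s^2 + 6s + 24, which vanishes at s = -2 and s = 4.
Candidates: f(-3) = -21, f(-2) = -31, f(4) = 77, f(6) = 33.
So the maximum is f(4) = 77.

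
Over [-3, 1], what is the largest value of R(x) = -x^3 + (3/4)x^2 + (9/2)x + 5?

101/4

R'(x) = -3x^2 + (3/2)x + 9/2, whose only zero in [-3, 1] is x = -1.
Compare values at every candidate in [-3, 1]: R(-3) = 101/4, R(-1) = 9/4, R(1) = 37/4.
Hence the absolute maximum is 101/4 at x = -3.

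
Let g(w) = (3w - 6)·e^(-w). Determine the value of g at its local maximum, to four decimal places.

0.1494

Differentiating with the product rule gives g'(w) = (-3w + 9)·e^(-w). Since e^(-w) > 0, the only critical point is w = 3.
g''(3) has the same sign as -3 < 0, so this is a local maximum.
g(3) = (3)·e^(-3) ≈ 0.1494.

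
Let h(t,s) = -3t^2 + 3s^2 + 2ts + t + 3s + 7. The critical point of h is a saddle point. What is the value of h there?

25/4

∂h/∂t = -6t + 2s + 1 = 0 and ∂h/∂s = 2t + 6s + 3 = 0, so (t, s) = (0, -1/2).
The Hessian has h_{tt} = -6, h_{ss} = 6, h_{ts} = 2, giving D = -40 < 0, so the point is a saddle point.
h(0, -1/2) = 25/4.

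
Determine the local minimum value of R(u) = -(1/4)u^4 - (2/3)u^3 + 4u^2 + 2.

2

R'(u) = -u^3 - 2u^2 + 8u. Setting R'(u) = 0 gives u ∈ {-4, 0, 2}.
R''(u) = -3u^2 - 4u + 8. R''(-4) = -24 < 0 ⇒ local maximum; R''(0) = 8 > 0 ⇒ local minimum; R''(2) = -12 < 0 ⇒ local maximum.
Thus R has its local minimum at u = 0, with value 2.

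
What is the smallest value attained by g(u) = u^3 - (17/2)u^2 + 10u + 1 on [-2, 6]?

-61

g'(u) = 3u^2 - 17u + 10, which vanishes at u = 2/3 and u = 5.
Compare values at every candidate in [-2, 6]: g(-2) = -61,  g(2/3) = 113/27,  g(5) = -73/2,  g(6) = -29.
The minimum over the interval is -61, attained at u = -2.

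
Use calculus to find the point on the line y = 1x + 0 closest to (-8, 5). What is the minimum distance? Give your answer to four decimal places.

Minimize D(x)^2 = (x + 8)^2 + (x - 5)^2.
d/dx[D^2] = 2(x + 8) + 2·1·(x - 5) = 0 ⇒ x = -3/2.
Then y = -3/2 and the distance is √(169/2) ≈ 9.1924.

9.1924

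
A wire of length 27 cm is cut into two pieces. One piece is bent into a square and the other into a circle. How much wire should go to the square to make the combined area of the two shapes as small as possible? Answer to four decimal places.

15.1227

Let x be the length used for the square. Square side x/4; circle radius (27−x)/(2π).
A(x) = (x/4)² + π·((27−x)/(2π))² = x²/16 + (27−x)²/(4π) for 0 ≤ x ≤ 27. A'(x) = x/8 − (27−x)/(2π) = 0 gives x = 4·27/(π+4) ≈ 15.1227.
A'' = 1/8 + 1/(2π) > 0, so this gives the minimum combined area; x ≈ 15.1227 cm to the square.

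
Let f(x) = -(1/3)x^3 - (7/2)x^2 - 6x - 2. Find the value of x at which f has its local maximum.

f'(x) = -x^2 - 7x - 6 = 0 at x = -6, -1.
Second-derivative test with f''(x) = -2x - 7: f''(-6) = 5 > 0 ⇒ local minimum; f''(-1) = -5 < 0 ⇒ local maximum.
Thus f has its local maximum at x = -1, with value 5/6.

-1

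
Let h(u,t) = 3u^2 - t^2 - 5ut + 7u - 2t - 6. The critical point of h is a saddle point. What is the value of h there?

∂h/∂u = 6u - 5t + 7 = 0 and ∂h/∂t = -5u - 2t - 2 = 0, so (u, t) = (-24/37, 23/37).
The Hessian has h_{uu} = 6, h_{tt} = -2, h_{ut} = -5, giving D = -37 < 0, so the point is a saddle point.
h(-24/37, 23/37) = -329/37.

-329/37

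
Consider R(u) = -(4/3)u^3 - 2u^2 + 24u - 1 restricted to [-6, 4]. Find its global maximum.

71

Differentiating, R'(u) = -4u^2 - 4u + 24; which vanishes at u = -3 and u = 2.
Compare values at every candidate in [-6, 4]: R(-6) = 71; R(-3) = -55; R(2) = 85/3; R(4) = -67/3.
Hence the absolute maximum is 71 at u = -6.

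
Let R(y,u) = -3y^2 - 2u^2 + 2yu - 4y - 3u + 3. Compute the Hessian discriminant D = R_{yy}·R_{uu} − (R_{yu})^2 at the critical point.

20

∂R/∂y = -6y + 2u - 4 = 0 and ∂R/∂u = 2y - 4u - 3 = 0, so (y, u) = (-11/10, -13/10).
The Hessian has R_{yy} = -6, R_{uu} = -4, R_{yu} = 2, giving D = 20 > 0 with R_{yy} < 0, so the point is a local maximum.
D = (-6)·(-4) − (2)^2 = 20.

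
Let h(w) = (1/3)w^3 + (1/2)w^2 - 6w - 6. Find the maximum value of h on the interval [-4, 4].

The derivative is w^2 + w - 6, which vanishes at w = -3 and w = 2.
Evaluating at the critical points and endpoints: h(-4) = 14/3, h(-3) = 15/2, h(2) = -40/3, h(4) = -2/3.
The maximum over the interval is 15/2, attained at w = -3.

15/2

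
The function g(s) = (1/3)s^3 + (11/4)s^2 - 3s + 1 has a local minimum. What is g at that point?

g'(s) = s^2 + (11/2)s - 3. Setting g'(s) = 0 gives s ∈ {-6, 1/2}.
g''(s) = 2s + 11/2. g''(-6) = -13/2 < 0 ⇒ local maximum; g''(1/2) = 13/2 > 0 ⇒ local minimum.
The local minimum is g(1/2) = 11/48.

11/48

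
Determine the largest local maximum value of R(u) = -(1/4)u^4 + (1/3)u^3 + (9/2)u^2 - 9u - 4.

Critical points: R'(u) = -u^3 + u^2 + 9u - 9 vanishes at u = -3, 1, 3.
Second-derivative test with R''(u) = -3u^2 + 2u + 9: R''(-3) = -24 < 0 ⇒ local maximum; R''(1) = 8 > 0 ⇒ local minimum; R''(3) = -12 < 0 ⇒ local maximum.
Thus R has its largest local maximum at u = -3, with value 137/4.

137/4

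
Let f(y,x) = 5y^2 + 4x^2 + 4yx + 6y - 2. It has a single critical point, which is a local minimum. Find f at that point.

∂f/∂y = 10y + 4x + 6 = 0 and ∂f/∂x = 4y + 8x = 0, so (y, x) = (-3/4, 3/8).
The Hessian has f_{yy} = 10, f_{xx} = 8, f_{yx} = 4, giving D = 64 > 0 with f_{yy} > 0, so the point is a local minimum.
f(-3/4, 3/8) = -17/4.

-17/4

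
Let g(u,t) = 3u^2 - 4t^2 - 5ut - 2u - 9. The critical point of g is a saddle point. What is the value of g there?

-673/73

∂g/∂u = 6u - 5t - 2 = 0 and ∂g/∂t = -5u - 8t = 0, so (u, t) = (16/73, -10/73).
The Hessian has g_{uu} = 6, g_{tt} = -8, g_{ut} = -5, giving D = -73 < 0, so the point is a saddle point.
g(16/73, -10/73) = -673/73.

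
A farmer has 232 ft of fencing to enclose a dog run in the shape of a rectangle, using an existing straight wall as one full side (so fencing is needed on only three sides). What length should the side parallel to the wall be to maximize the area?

116

Let the sides perpendicular to the wall have length x and the parallel side y, so 2x + y = 232 and the area is A = xy = x(232 − 2x).
A'(x) = 232 − 4x = 0 gives x = 58, and A''(x) = −4 < 0 confirms a maximum.
Then y = 232 − 2·58 = 116 and A = 6728.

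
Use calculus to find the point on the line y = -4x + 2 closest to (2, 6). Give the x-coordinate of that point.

Minimize D(x)^2 = (x - 2)^2 + (-4x - 4)^2.
d/dx[D^2] = 2(x - 2) + 2·(-4)·(-4x - 4) = 0 ⇒ x = -14/17.
Then y = 90/17 and the distance is √(144/17) ≈ 2.9104.

-14/17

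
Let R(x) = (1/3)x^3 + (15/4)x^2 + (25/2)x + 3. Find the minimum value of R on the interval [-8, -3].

R'(x) = x^2 + (15/2)x + 25/2, whose only zero in [-8, -3] is x = -5.
Compare values at every candidate in [-8, -3]: R(-8) = -83/3,  R(-5) = -89/12,  R(-3) = -39/4.
Hence the absolute minimum is -83/3 at x = -8.

-83/3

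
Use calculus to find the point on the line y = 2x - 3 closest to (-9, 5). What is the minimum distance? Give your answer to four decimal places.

11.6276

Minimize D(x)^2 = (x + 9)^2 + (2x - 8)^2.
d/dx[D^2] = 2(x + 9) + 2·2·(2x - 8) = 0 ⇒ x = 7/5.
Then y = -1/5 and the distance is √(676/5) ≈ 11.6276.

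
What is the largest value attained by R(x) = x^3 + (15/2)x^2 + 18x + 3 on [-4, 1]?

59/2

R'(x) = 3x^2 + 15x + 18, which vanishes at x = -3 and x = -2.
Candidates: R(-4) = -13,  R(-3) = -21/2,  R(-2) = -11,  R(1) = 59/2.
Hence the absolute maximum is 59/2 at x = 1.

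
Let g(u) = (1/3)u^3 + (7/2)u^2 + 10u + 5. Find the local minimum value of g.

-11/3

g'(u) = u^2 + 7u + 10 = 0 at u = -5, -2.
Second-derivative test with g''(u) = 2u + 7: g''(-5) = -3 < 0 ⇒ local maximum; g''(-2) = 3 > 0 ⇒ local minimum.
The local minimum is g(-2) = -11/3.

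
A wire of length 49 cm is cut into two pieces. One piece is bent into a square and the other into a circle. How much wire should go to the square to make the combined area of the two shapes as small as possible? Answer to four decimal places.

Let x be the length used for the square. Square side x/4; circle radius (49−x)/(2π).
A(x) = (x/4)² + π·((49−x)/(2π))² = x²/16 + (49−x)²/(4π) for 0 ≤ x ≤ 49. A'(x) = x/8 − (49−x)/(2π) = 0 gives x = 4·49/(π+4) ≈ 27.4449.
A'' = 1/8 + 1/(2π) > 0, so this gives the minimum combined area; x ≈ 27.4449 cm to the square.

27.4449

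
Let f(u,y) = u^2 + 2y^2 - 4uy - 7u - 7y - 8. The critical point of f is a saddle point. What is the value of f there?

∂f/∂u = 2u - 4y - 7 = 0 and ∂f/∂y = -4u + 4y - 7 = 0, so (u, y) = (-7, -21/4).
The Hessian has f_{uu} = 2, f_{yy} = 4, f_{uy} = -4, giving D = -8 < 0, so the point is a saddle point.
f(-7, -21/4) = 279/8.

279/8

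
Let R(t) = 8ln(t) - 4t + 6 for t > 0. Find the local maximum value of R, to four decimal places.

3.5452

R'(t) = 8/t − 4 = 0 gives t = 2.
R''(t) = -8/t², which is negative for t > 0, so this is a local maximum.
R(2) = 8·ln(2) - 8 + 6 ≈ 3.5452.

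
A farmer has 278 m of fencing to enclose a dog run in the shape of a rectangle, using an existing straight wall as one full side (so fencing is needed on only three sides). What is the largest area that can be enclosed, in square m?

19321/2

Let the sides perpendicular to the wall have length x and the parallel side y, so 2x + y = 278 and the area is A = xy = x(278 − 2x).
A'(x) = 278 − 4x = 0 gives x = 139/2, and A''(x) = −4 < 0 confirms a maximum.
Then y = 278 − 2·139/2 = 139 and A = 19321/2.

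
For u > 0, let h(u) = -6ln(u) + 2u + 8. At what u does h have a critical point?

3

h'(u) = -6/u + 2 = 0 gives u = 3.
h''(u) = 6/u², which is positive for u > 0, so this is a local minimum.
h(3) = -6·ln(3) + 6 + 8 ≈ 7.4083.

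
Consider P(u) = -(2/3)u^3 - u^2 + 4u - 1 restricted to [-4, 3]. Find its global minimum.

The derivative is -2u^2 - 2u + 4, which vanishes at u = -2 and u = 1.
Evaluating at the critical points and endpoints: P(-4) = 29/3,  P(-2) = -23/3,  P(1) = 4/3,  P(3) = -16.
So the minimum is P(3) = -16.

-16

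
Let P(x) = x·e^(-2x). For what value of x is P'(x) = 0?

1/2

By the product rule, P'(x) = (-2x + 1)·e^(-2x). Since e^(-2x) > 0, the only critical point is x = 1/2.
P''(1/2) has the same sign as -2 < 0, so this is a local maximum.
P(1/2) = (1/2)·e^(-1) ≈ 0.1839.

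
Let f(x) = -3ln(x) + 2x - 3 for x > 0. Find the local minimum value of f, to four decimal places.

f'(x) = -3/x + 2 = 0 gives x = 3/2.
f''(x) = 3/x², which is positive for x > 0, so this is a local minimum.
f(3/2) = -3·ln(3/2) + 3 - 3 ≈ -1.2164.

-1.2164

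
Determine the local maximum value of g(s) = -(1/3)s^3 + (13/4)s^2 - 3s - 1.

26

g'(s) = -s^2 + (13/2)s - 3 = 0 at s = 1/2, 6.
Second-derivative test with g''(s) = -2s + 13/2: g''(1/2) = 11/2 > 0 ⇒ local minimum; g''(6) = -11/2 < 0 ⇒ local maximum.
The local maximum is g(6) = 26.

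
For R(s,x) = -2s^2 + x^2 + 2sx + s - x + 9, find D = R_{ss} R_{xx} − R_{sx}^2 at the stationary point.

∂R/∂s = -4s + 2x + 1 = 0 and ∂R/∂x = 2s + 2x - 1 = 0, so (s, x) = (1/3, 1/6).
The Hessian has R_{ss} = -4, R_{xx} = 2, R_{sx} = 2, giving D = -12 < 0, so the point is a saddle point.
D = (-4)·(2) − (2)^2 = -12.

-12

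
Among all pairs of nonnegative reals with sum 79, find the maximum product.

6241/4

With x + y = 79, the product is P(x) = x(79 − x).
P'(x) = 79 − 2x = 0 gives x = 79/2; P'' = −2 < 0, so this is the maximum.
P = 79/2·79/2 = 6241/4.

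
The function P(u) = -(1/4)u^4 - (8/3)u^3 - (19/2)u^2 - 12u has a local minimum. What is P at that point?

Critical points: P'(u) = -u^3 - 8u^2 - 19u - 12 vanishes at u = -4, -3, -1.
Second-derivative test with P''(u) = -3u^2 - 16u - 19: P''(-4) = -3 < 0 ⇒ local maximum; P''(-3) = 2 > 0 ⇒ local minimum; P''(-1) = -6 < 0 ⇒ local maximum.
Thus P has its local minimum at u = -3, with value 9/4.

9/4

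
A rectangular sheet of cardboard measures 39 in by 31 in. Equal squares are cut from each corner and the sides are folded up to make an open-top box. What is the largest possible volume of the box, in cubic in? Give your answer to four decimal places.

With cut size x, the volume is V(x) = x(39 − 2x)(31 − 2x) for 0 < x < 15.5.
V'(x) = 12x^2 − 280x + 1209. Setting V'(x) = 0 gives x ≈ 5.7201 (the root in (0, 15.5)).
V''(x) = 24x − 280 is negative there, so this is the maximum; V ≈ 3083.5010.

3083.5010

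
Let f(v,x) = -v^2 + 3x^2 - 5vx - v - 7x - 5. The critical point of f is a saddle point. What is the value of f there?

-196/37

∂f/∂v = -2v - 5x - 1 = 0 and ∂f/∂x = -5v + 6x - 7 = 0, so (v, x) = (-41/37, 9/37).
The Hessian has f_{vv} = -2, f_{xx} = 6, f_{vx} = -5, giving D = -37 < 0, so the point is a saddle point.
f(-41/37, 9/37) = -196/37.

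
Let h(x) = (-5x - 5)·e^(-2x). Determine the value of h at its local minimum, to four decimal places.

-6.7957

Differentiating with the product rule gives h'(x) = (10x + 5)·e^(-2x). Since e^(-2x) > 0, the only critical point is x = -1/2.
h''(-1/2) has the same sign as 10 > 0, so this is a local minimum.
h(-1/2) = (-5/2)·e^(1) ≈ -6.7957.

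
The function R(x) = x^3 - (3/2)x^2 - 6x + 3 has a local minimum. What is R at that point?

R'(x) = 3x^2 - 3x - 6. Setting R'(x) = 0 gives x ∈ {-1, 2}.
R''(x) = 6x - 3. R''(-1) = -9 < 0 ⇒ local maximum; R''(2) = 9 > 0 ⇒ local minimum.
Thus R has its local minimum at x = 2, with value -7.

-7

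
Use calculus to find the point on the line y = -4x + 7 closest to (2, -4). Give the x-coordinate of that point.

46/17

Minimize D(x)^2 = (x - 2)^2 + (-4x + 11)^2.
d/dx[D^2] = 2(x - 2) + 2·(-4)·(-4x + 11) = 0 ⇒ x = 46/17.
Then y = -65/17 and the distance is √(9/17) ≈ 0.7276.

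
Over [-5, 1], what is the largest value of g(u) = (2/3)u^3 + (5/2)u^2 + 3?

197/24

g'(u) = 2u^2 + 5u, which vanishes at u = -5/2 and u = 0.
Candidates: g(-5) = -107/6; g(-5/2) = 197/24; g(0) = 3; g(1) = 37/6.
The maximum over the interval is 197/24, attained at u = -5/2.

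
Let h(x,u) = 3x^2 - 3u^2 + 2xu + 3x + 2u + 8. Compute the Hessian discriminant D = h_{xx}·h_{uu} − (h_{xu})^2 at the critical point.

∂h/∂x = 6x + 2u + 3 = 0 and ∂h/∂u = 2x - 6u + 2 = 0, so (x, u) = (-11/20, 3/20).
The Hessian has h_{xx} = 6, h_{uu} = -6, h_{xu} = 2, giving D = -40 < 0, so the point is a saddle point.
D = (6)·(-6) − (2)^2 = -40.

-40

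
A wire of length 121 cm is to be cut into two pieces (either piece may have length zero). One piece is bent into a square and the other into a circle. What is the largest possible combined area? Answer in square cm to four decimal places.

1165.0938

Let x be the length used for the square. Square side x/4; circle radius (121−x)/(2π).
A(x) = (x/4)² + π·((121−x)/(2π))² = x²/16 + (121−x)²/(4π) for 0 ≤ x ≤ 121. A'(x) = x/8 − (121−x)/(2π) = 0 gives x = 4·121/(π+4) ≈ 67.7720.
A'' > 0, so the interior critical point is a minimum; the maximum is at an endpoint. A(0) = 1165.0938 and A(121) = 915.0625, so the largest area is 1165.0938.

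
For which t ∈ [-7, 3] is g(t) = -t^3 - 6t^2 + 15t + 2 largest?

The derivative is -3t^2 - 12t + 15, which vanishes at t = -5 and t = 1.
Compare values at every candidate in [-7, 3]: g(-7) = -54; g(-5) = -98; g(1) = 10; g(3) = -34.
Hence the absolute maximum is 10 at t = 1.

1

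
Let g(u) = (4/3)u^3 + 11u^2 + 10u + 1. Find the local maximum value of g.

g'(u) = 4u^2 + 22u + 10. Setting g'(u) = 0 gives u ∈ {-5, -1/2}.
Since g''(u) = 8u + 22, we get g''(-5) = -18 < 0 ⇒ local maximum; g''(-1/2) = 18 > 0 ⇒ local minimum.
The local maximum is g(-5) = 178/3.

178/3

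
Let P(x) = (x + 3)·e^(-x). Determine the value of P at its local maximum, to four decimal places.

7.3891

By the product rule, P'(x) = (-x - 2)·e^(-x). Since e^(-x) > 0, the only critical point is x = -2.
P''(-2) has the same sign as -1 < 0, so this is a local maximum.
P(-2) = (1)·e^(2) ≈ 7.3891.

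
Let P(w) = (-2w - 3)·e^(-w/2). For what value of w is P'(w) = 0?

By the product rule, P'(w) = (w - 1/2)·e^(-w/2). Since e^(-w/2) > 0, the only critical point is w = 1/2.
P''(1/2) has the same sign as 1 > 0, so this is a local minimum.
P(1/2) = (-4)·e^(-1/4) ≈ -3.1152.

1/2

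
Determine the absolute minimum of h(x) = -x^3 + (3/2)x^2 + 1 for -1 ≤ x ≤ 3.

-25/2

The derivative is -3x^2 + 3x, which vanishes at x = 0 and x = 1.
Evaluating at the critical points and endpoints: h(-1) = 7/2; h(0) = 1; h(1) = 3/2; h(3) = -25/2.
So the minimum is h(3) = -25/2.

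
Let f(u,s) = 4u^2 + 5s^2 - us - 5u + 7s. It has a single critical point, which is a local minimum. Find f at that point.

-286/79

∂f/∂u = 8u - s - 5 = 0 and ∂f/∂s = -u + 10s + 7 = 0, so (u, s) = (43/79, -51/79).
The Hessian has f_{uu} = 8, f_{ss} = 10, f_{us} = -1, giving D = 79 > 0 with f_{uu} > 0, so the point is a local minimum.
f(43/79, -51/79) = -286/79.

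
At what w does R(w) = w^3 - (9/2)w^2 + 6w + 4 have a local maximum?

R'(w) = 3w^2 - 9w + 6. Setting R'(w) = 0 gives w ∈ {1, 2}.
Since R''(w) = 6w - 9, we get R''(1) = -3 < 0 ⇒ local maximum; R''(2) = 3 > 0 ⇒ local minimum.
Thus R has its local maximum at w = 1, with value 13/2.

1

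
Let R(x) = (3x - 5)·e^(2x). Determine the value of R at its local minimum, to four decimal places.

Differentiating with the product rule gives R'(x) = (6x - 7)·e^(2x). Since e^(2x) > 0, the only critical point is x = 7/6.
R''(7/6) has the same sign as 6 > 0, so this is a local minimum.
R(7/6) = (-3/2)·e^(7/3) ≈ -15.4684.

-15.4684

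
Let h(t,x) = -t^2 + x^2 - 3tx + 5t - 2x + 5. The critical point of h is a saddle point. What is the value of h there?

∂h/∂t = -2t - 3x + 5 = 0 and ∂h/∂x = -3t + 2x - 2 = 0, so (t, x) = (4/13, 19/13).
The Hessian has h_{tt} = -2, h_{xx} = 2, h_{tx} = -3, giving D = -13 < 0, so the point is a saddle point.
h(4/13, 19/13) = 56/13.

56/13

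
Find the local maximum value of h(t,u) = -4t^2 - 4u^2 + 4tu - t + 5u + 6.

∂h/∂t = -8t + 4u - 1 = 0 and ∂h/∂u = 4t - 8u + 5 = 0, so (t, u) = (1/4, 3/4).
The Hessian has h_{tt} = -8, h_{uu} = -8, h_{tu} = 4, giving D = 48 > 0 with h_{tt} < 0, so the point is a local maximum.
h(1/4, 3/4) = 31/4.

31/4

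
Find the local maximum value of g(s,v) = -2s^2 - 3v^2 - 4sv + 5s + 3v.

33/8

∂g/∂s = -4s - 4v + 5 = 0 and ∂g/∂v = -4s - 6v + 3 = 0, so (s, v) = (9/4, -1).
The Hessian has g_{ss} = -4, g_{vv} = -6, g_{sv} = -4, giving D = 8 > 0 with g_{ss} < 0, so the point is a local maximum.
g(9/4, -1) = 33/8.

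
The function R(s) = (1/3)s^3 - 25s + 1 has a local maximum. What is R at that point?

R'(s) = s^2 - 25. Setting R'(s) = 0 gives s ∈ {-5, 5}.
R''(s) = 2s. R''(-5) = -10 < 0 ⇒ local maximum; R''(5) = 10 > 0 ⇒ local minimum.
The local maximum is R(-5) = 253/3.

253/3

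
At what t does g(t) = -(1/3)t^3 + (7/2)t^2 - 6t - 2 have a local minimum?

g'(t) = -t^2 + 7t - 6 = 0 at t = 1, 6.
Since g''(t) = -2t + 7, we get g''(1) = 5 > 0 ⇒ local minimum; g''(6) = -5 < 0 ⇒ local maximum.
The local minimum is g(1) = -29/6.

1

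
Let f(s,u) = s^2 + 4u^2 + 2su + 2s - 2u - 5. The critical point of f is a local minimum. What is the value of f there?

∂f/∂s = 2s + 2u + 2 = 0 and ∂f/∂u = 2s + 8u - 2 = 0, so (s, u) = (-5/3, 2/3).
The Hessian has f_{ss} = 2, f_{uu} = 8, f_{su} = 2, giving D = 12 > 0 with f_{ss} > 0, so the point is a local minimum.
f(-5/3, 2/3) = -22/3.

-22/3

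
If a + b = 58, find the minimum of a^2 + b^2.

1682

With a + b = 58, a^2 + b^2 = a^2 + (58 − a)^2.
The derivative 2a − 2(58 − a) = 4a − 116 vanishes at a = 29; second derivative 4 > 0, a minimum.
The minimum is 2·(29)^2 = 1682.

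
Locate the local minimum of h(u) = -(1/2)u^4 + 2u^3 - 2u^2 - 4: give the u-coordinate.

1

Critical points: h'(u) = -2u^3 + 6u^2 - 4u vanishes at u = 0, 1, 2.
Second-derivative test with h''(u) = -6u^2 + 12u - 4: h''(0) = -4 < 0 ⇒ local maximum; h''(1) = 2 > 0 ⇒ local minimum; h''(2) = -4 < 0 ⇒ local maximum.
So the local minimum value is h(1) = -9/2.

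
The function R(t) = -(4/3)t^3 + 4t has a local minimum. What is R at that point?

R'(t) = -4t^2 + 4. Setting R'(t) = 0 gives t ∈ {-1, 1}.
Since R''(t) = -8t, we get R''(-1) = 8 > 0 ⇒ local minimum; R''(1) = -8 < 0 ⇒ local maximum.
The local minimum is R(-1) = -8/3.

-8/3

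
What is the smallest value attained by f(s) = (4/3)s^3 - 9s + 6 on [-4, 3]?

-130/3

The derivative is 4s^2 - 9, which vanishes at s = -3/2 and s = 3/2.
Candidates: f(-4) = -130/3,  f(-3/2) = 15,  f(3/2) = -3,  f(3) = 15.
So the minimum is f(-4) = -130/3.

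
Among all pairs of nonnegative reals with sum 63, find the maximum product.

With x + y = 63, the product is P(x) = x(63 − x).
P'(x) = 63 − 2x = 0 gives x = 63/2; P'' = −2 < 0, so this is the maximum.
P = 63/2·63/2 = 3969/4.

3969/4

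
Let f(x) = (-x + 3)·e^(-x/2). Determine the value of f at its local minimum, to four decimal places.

f'(x) = (-1)·e^(-x/2) + (-x + 3)·(-1/2)·e^(-x/2) = ((1/2)x - 5/2)·e^(-x/2). Since e^(-x/2) > 0, the only critical point is x = 5.
f''(5) has the same sign as 1/2 > 0, so this is a local minimum.
f(5) = (-2)·e^(-5/2) ≈ -0.1642.

-0.1642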